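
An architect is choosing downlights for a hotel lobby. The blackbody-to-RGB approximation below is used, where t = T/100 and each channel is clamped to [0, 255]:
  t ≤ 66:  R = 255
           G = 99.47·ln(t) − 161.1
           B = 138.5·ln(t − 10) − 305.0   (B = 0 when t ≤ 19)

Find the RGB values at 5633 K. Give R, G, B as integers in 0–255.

t = 5633/100 = 56.33; the t ≤ 66 branch applies.
R = 255 by definition for t ≤ 66.
G = 99.47·ln 56.33 − 161.1 = 99.47·4.0312 − 161.1 = 239.886.
B = 138.5·ln(56.33 − 10) − 305.0 = 138.5·ln 46.33 − 305.0 = 138.5·3.8358 − 305.0 = 226.257.
Rounded: (255, 240, 226).

R=255, G=240, B=226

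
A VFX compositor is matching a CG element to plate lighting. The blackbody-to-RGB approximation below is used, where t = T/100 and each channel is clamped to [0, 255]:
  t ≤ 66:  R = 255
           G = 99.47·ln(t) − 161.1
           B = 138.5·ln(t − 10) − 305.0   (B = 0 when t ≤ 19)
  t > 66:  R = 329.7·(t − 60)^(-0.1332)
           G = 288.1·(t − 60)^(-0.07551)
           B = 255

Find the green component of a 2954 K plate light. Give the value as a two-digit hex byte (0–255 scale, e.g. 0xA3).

t = 2954/100 = 29.54; the t ≤ 66 branch applies.
G = 99.47·ln 29.54 − 161.1 = 99.47·3.3857 − 161.1 = 175.680.
Rounded: 176; in hex, 0xB0.

0xB0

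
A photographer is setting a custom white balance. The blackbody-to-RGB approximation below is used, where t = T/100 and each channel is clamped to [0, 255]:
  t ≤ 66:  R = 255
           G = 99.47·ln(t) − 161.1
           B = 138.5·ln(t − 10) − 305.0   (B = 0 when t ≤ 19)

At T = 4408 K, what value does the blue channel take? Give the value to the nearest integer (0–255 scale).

t = 4408/100 = 44.08; the t ≤ 66 branch applies.
B = 138.5·ln(44.08 − 10) − 305.0 = 138.5·ln 34.08 − 305.0 = 138.5·3.5287 − 305.0 = 183.726.
Rounded: 184.

184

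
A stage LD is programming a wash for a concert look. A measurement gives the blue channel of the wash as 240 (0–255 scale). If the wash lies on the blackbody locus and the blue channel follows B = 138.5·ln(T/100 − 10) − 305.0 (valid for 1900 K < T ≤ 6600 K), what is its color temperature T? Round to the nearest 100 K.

6100 K

ln(t − 10) = (240 + 305.0) / 138.5 = 3.9350.
t − 10 = e^3.9350 = 51.163, so t = 61.163.
T = 100·t = 6116 K → 6100 K to the nearest 100 K.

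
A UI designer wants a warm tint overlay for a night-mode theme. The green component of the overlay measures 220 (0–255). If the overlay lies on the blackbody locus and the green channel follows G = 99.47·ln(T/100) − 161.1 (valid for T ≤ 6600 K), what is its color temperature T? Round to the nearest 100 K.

ln t = (220 + 161.1) / 99.47 = 3.8313.
t = e^3.8313 = 46.123.
T = 100·t = 4612 K → 4600 K to the nearest 100 K.

4600 K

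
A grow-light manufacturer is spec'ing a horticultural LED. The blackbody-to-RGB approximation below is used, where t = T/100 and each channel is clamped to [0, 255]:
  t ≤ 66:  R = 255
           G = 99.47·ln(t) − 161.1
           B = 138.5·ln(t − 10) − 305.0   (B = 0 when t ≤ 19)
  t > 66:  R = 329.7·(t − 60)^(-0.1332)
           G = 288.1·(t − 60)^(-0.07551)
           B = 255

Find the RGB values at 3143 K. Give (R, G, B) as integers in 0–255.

(255, 182, 119)

t = 3143/100 = 31.43; the t ≤ 66 branch applies.
R = 255 by definition for t ≤ 66.
G = 99.47·ln 31.43 − 161.1 = 99.47·3.4478 − 161.1 = 181.849.
B = 138.5·ln(31.43 − 10) − 305.0 = 138.5·ln 21.43 − 305.0 = 138.5·3.0648 − 305.0 = 119.474.
Rounded: (255, 182, 119).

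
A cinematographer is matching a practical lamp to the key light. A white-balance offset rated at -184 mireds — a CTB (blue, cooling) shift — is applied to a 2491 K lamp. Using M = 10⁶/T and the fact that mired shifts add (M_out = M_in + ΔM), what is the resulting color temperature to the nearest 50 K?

M_in = 10⁶/2491 = 401.45 mireds.
M_out = 401.45 + (-184) = 217.45 mireds.
T_out = 10⁶/217.45 = 4598.9 K → 4600 K.

4600 K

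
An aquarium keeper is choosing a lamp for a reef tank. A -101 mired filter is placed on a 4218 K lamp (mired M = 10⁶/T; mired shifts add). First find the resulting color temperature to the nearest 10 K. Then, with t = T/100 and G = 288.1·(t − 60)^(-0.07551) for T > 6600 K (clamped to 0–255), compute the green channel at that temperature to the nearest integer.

M_in = 10⁶/4218 = 237.08; M_out = 237.08 + (-101) = 136.08.
T_out = 10⁶/136.08 = 7348.7 K → 7350 K; t = 73.5.
G = 288.1·(73.5 − 60)^(-0.07551) = 288.1·13.5^(-0.07551) = 288.1·0.82158 = 236.696.
Rounded: 237.

237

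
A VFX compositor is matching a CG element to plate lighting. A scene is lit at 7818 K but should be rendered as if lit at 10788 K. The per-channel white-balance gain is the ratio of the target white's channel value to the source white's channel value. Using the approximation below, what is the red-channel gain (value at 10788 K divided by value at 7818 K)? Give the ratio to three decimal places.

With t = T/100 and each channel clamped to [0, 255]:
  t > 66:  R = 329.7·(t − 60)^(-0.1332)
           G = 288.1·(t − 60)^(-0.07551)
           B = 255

0.879

At 7818 K (t = 78.18):
  R = 329.7·(78.18 − 60)^(-0.1332) = 329.7·18.18^(-0.1332) = 329.7·0.67955 = 224.048.
At 10788 K (t = 107.88):
  R = 329.7·(107.88 − 60)^(-0.1332) = 329.7·47.88^(-0.1332) = 329.7·0.59732 = 196.935.
Gain = 196.935 / 224.048 = 0.8790 → 0.879.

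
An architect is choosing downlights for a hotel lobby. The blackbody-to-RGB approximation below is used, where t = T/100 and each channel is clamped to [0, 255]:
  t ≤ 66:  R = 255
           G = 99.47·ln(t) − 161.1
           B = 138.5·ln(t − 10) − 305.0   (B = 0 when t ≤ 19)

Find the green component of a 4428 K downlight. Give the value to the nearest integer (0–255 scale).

216

t = 4428/100 = 44.28; the t ≤ 66 branch applies.
G = 99.47·ln 44.28 − 161.1 = 99.47·3.7905 − 161.1 = 215.944.
Rounded: 216.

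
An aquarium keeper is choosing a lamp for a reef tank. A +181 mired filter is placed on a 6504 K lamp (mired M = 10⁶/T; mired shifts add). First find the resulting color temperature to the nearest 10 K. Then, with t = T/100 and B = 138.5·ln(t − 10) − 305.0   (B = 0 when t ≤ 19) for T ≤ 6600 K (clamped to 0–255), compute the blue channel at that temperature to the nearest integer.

M_in = 10⁶/6504 = 153.75; M_out = 153.75 + (+181) = 334.75.
T_out = 10⁶/334.75 = 2987.3 K → 2990 K; t = 29.9.
B = 138.5·ln(29.9 − 10) − 305.0 = 138.5·ln 19.9 − 305.0 = 138.5·2.9907 − 305.0 = 109.215.
Rounded: 109.

109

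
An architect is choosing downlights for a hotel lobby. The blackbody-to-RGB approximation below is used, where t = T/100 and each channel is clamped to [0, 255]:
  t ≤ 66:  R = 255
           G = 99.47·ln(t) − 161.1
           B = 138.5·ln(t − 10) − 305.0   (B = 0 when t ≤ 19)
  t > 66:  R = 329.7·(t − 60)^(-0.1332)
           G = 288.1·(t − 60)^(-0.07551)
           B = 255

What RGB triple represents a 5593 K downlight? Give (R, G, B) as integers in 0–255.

(255, 239, 225)

t = 5593/100 = 55.93; the t ≤ 66 branch applies.
R = 255 by definition for t ≤ 66.
G = 99.47·ln 55.93 − 161.1 = 99.47·4.0241 − 161.1 = 239.177.
B = 138.5·ln(55.93 − 10) − 305.0 = 138.5·ln 45.93 − 305.0 = 138.5·3.8271 − 305.0 = 225.056.
Rounded: (255, 239, 225).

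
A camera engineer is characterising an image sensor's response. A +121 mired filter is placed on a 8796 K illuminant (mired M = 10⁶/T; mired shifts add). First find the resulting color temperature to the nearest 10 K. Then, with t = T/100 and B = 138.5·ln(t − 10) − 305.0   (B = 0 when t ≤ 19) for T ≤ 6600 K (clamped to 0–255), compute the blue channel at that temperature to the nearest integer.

M_in = 10⁶/8796 = 113.69; M_out = 113.69 + (+121) = 234.69.
T_out = 10⁶/234.69 = 4261.0 K → 4260 K; t = 42.6.
B = 138.5·ln(42.6 − 10) − 305.0 = 138.5·ln 32.6 − 305.0 = 138.5·3.4843 − 305.0 = 177.577.
Rounded: 178.

178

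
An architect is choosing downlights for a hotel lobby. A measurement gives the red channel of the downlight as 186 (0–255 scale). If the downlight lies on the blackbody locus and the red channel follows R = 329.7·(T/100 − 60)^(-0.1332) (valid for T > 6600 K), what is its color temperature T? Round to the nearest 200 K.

(t − 60)^(-0.1332) = 186/329.7 = 0.56415.
t − 60 = 0.56415^(1/-0.1332) = 0.56415^(-7.508) = 73.521, so t = 133.521.
T = 100·t = 13352 K → 13400 K to the nearest 200 K.

13400 K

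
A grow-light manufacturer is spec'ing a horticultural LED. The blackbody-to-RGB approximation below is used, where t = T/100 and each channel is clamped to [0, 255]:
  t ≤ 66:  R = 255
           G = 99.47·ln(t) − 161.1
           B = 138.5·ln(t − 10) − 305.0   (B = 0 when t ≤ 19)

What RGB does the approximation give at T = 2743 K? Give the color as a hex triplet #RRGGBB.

t = 2743/100 = 27.43; the t ≤ 66 branch applies.
R = 255 by definition for t ≤ 66.
G = 99.47·ln 27.43 − 161.1 = 99.47·3.3116 − 161.1 = 168.309.
B = 138.5·ln(27.43 − 10) − 305.0 = 138.5·ln 17.43 − 305.0 = 138.5·2.8582 − 305.0 = 90.860.
Rounded: (255, 168, 91).
In hex: #FFA85B.

#FFA85B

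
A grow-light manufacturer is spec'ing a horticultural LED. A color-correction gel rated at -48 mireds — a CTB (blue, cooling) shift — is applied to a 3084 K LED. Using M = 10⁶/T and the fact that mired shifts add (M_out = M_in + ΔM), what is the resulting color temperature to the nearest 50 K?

3600 K

M_in = 10⁶/3084 = 324.25 mireds.
M_out = 324.25 + (-48) = 276.25 mireds.
T_out = 10⁶/276.25 = 3619.9 K → 3600 K.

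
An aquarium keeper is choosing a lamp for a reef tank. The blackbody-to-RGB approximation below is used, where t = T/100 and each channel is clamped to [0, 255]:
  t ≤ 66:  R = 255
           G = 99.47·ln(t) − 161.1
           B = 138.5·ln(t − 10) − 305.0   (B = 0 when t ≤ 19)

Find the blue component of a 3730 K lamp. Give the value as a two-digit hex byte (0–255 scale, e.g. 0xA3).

t = 3730/100 = 37.3; the t ≤ 66 branch applies.
B = 138.5·ln(37.3 − 10) − 305.0 = 138.5·ln 27.3 − 305.0 = 138.5·3.3069 − 305.0 = 153.004.
Rounded: 153; in hex, 0x99.

0x99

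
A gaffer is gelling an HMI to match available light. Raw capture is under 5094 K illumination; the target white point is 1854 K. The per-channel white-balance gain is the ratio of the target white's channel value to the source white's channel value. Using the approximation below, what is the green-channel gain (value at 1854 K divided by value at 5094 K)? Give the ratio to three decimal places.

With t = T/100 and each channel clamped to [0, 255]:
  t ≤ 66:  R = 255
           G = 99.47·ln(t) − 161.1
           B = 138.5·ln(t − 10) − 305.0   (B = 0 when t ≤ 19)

At 5094 K (t = 50.94):
  G = 99.47·ln 50.94 − 161.1 = 99.47·3.9306 − 161.1 = 229.882.
At 1854 K (t = 18.54):
  G = 99.47·ln 18.54 − 161.1 = 99.47·2.9199 − 161.1 = 129.345.
Gain = 129.345 / 229.882 = 0.5627 → 0.563.

0.563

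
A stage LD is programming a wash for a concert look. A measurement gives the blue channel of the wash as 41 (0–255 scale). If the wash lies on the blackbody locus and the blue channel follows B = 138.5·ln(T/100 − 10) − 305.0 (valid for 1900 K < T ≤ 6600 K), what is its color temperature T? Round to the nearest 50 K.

2200 K

ln(t − 10) = (41 + 305.0) / 138.5 = 2.4982.
t − 10 = e^2.4982 = 12.161, so t = 22.161.
T = 100·t = 2216 K → 2200 K to the nearest 50 K.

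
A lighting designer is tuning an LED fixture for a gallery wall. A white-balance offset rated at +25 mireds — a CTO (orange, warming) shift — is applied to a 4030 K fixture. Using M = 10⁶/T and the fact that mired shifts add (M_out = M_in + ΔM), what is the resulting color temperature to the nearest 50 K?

3650 K

M_in = 10⁶/4030 = 248.14 mireds.
M_out = 248.14 + (+25) = 273.14 mireds.
T_out = 10⁶/273.14 = 3661.1 K → 3650 K.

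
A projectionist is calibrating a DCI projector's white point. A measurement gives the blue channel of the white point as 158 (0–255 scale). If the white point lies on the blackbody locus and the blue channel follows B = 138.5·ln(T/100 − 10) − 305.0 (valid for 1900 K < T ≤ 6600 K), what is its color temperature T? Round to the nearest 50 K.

3850 K

ln(t − 10) = (158 + 305.0) / 138.5 = 3.3430.
t − 10 = e^3.3430 = 28.303, so t = 38.303.
T = 100·t = 3830 K → 3850 K to the nearest 50 K.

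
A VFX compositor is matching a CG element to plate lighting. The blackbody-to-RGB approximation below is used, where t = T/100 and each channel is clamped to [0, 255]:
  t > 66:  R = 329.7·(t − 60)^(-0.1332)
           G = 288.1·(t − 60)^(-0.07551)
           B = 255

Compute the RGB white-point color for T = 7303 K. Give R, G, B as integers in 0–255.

R=234, G=237, B=255

t = 7303/100 = 73.03; the t > 66 branch applies.
R = 329.7·(73.03 − 60)^(-0.1332) = 329.7·13.03^(-0.1332) = 329.7·0.71038 = 234.212.
G = 288.1·(73.03 − 60)^(-0.07551) = 288.1·13.03^(-0.07551) = 288.1·0.82378 = 237.331.
B = 255 by definition for t > 66.
Rounded: (234, 237, 255).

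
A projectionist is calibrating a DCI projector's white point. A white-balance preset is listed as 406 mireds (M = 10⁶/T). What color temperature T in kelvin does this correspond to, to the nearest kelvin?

T = 10⁶ / 406 = 2463.05 K → 2463 K.

2463 K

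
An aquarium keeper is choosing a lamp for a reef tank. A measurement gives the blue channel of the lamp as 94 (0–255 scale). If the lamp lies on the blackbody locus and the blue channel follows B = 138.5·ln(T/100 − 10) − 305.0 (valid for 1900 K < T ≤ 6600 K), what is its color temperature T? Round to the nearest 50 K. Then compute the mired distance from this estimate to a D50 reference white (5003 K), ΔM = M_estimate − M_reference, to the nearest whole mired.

ln(t − 10) = (94 + 305.0) / 138.5 = 2.8809.
t − 10 = e^2.8809 = 17.830, so t = 27.830.
T = 100·t = 2783 K → 2800 K to the nearest 50 K.
M_estimate = 10⁶/2800 = 357.14; M_reference = 10⁶/5003 = 199.88.
ΔM = 357.14 − 199.88 = 157.26 → +157 mireds.

+157 mireds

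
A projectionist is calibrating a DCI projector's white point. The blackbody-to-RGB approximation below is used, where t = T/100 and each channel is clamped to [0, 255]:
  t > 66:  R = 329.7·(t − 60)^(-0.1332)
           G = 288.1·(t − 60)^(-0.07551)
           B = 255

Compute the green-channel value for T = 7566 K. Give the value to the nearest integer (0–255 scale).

t = 7566/100 = 75.66; the t > 66 branch applies.
G = 288.1·(75.66 − 60)^(-0.07551) = 288.1·15.66^(-0.07551) = 288.1·0.81242 = 234.059.
Rounded: 234.

234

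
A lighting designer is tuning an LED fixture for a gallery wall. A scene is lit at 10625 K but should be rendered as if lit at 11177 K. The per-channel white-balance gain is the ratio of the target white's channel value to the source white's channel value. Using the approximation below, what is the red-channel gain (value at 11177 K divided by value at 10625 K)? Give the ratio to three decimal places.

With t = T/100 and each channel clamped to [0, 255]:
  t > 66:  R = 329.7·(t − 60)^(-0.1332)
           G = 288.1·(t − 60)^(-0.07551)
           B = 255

At 10625 K (t = 106.25):
  R = 329.7·(106.25 − 60)^(-0.1332) = 329.7·46.25^(-0.1332) = 329.7·0.60008 = 197.845.
At 11177 K (t = 111.77):
  R = 329.7·(111.77 − 60)^(-0.1332) = 329.7·51.77^(-0.1332) = 329.7·0.59113 = 194.896.
Gain = 194.896 / 197.845 = 0.9851 → 0.985.

0.985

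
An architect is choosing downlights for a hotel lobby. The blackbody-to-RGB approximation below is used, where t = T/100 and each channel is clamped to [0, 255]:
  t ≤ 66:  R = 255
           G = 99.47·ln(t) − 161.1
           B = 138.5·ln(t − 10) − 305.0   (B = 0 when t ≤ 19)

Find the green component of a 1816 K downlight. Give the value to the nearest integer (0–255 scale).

127

t = 1816/100 = 18.16; the t ≤ 66 branch applies.
G = 99.47·ln 18.16 − 161.1 = 99.47·2.8992 − 161.1 = 127.286.
Rounded: 127.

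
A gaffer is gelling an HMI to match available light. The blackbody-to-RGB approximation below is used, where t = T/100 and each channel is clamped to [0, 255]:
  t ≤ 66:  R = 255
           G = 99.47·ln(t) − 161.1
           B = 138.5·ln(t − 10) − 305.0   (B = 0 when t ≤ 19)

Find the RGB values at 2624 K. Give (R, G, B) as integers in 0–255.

(255, 164, 81)

t = 2624/100 = 26.24; the t ≤ 66 branch applies.
R = 255 by definition for t ≤ 66.
G = 99.47·ln 26.24 − 161.1 = 99.47·3.2673 − 161.1 = 163.897.
B = 138.5·ln(26.24 − 10) − 305.0 = 138.5·ln 16.24 − 305.0 = 138.5·2.7875 − 305.0 = 81.066.
Rounded: (255, 164, 81).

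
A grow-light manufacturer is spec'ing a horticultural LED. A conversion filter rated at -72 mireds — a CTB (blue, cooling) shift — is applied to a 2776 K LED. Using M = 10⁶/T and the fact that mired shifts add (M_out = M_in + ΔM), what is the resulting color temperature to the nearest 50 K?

3450 K

M_in = 10⁶/2776 = 360.23 mireds.
M_out = 360.23 + (-72) = 288.23 mireds.
T_out = 10⁶/288.23 = 3469.4 K → 3450 K.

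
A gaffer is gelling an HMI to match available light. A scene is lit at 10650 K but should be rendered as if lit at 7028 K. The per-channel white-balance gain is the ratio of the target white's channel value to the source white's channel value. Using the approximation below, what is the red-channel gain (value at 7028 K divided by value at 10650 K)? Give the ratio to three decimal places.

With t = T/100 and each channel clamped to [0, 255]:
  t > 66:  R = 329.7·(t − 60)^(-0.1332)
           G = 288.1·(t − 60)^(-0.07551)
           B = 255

At 10650 K (t = 106.5):
  R = 329.7·(106.5 − 60)^(-0.1332) = 329.7·46.5^(-0.1332) = 329.7·0.59965 = 197.703.
At 7028 K (t = 70.28):
  R = 329.7·(70.28 − 60)^(-0.1332) = 329.7·10.28^(-0.1332) = 329.7·0.73317 = 241.725.
Gain = 241.725 / 197.703 = 1.2227 → 1.223.

1.223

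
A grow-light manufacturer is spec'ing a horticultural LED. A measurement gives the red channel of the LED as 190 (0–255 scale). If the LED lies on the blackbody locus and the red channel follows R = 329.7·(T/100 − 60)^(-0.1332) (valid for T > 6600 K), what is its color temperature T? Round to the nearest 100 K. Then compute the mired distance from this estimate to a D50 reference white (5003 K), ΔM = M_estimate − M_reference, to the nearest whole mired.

-119 mireds

(t − 60)^(-0.1332) = 190/329.7 = 0.57628.
t − 60 = 0.57628^(1/-0.1332) = 0.57628^(-7.508) = 62.667, so t = 122.667.
T = 100·t = 12267 K → 12300 K to the nearest 100 K.
M_estimate = 10⁶/12300 = 81.30; M_reference = 10⁶/5003 = 199.88.
ΔM = 81.30 − 199.88 = -118.58 → -119 mireds.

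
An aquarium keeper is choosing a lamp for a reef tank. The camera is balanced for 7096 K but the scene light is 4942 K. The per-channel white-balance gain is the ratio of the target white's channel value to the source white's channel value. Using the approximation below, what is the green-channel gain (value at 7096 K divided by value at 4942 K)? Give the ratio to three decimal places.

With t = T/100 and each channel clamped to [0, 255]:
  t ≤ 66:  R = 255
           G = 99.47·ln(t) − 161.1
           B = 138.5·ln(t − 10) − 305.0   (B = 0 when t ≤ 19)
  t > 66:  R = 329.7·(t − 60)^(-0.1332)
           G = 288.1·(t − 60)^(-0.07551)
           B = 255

1.060

At 4942 K (t = 49.42):
  G = 99.47·ln 49.42 − 161.1 = 99.47·3.9004 − 161.1 = 226.868.
At 7096 K (t = 70.96):
  G = 288.1·(70.96 − 60)^(-0.07551) = 288.1·10.96^(-0.07551) = 288.1·0.83461 = 240.451.
Gain = 240.451 / 226.868 = 1.0599 → 1.060.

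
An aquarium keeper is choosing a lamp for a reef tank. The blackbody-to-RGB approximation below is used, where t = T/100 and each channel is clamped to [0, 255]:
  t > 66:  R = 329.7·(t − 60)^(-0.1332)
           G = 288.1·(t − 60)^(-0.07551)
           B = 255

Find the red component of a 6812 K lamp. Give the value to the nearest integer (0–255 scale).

t = 6812/100 = 68.12; the t > 66 branch applies.
R = 329.7·(68.12 − 60)^(-0.1332) = 329.7·8.12^(-0.1332) = 329.7·0.75657 = 249.440.
Rounded: 249.

249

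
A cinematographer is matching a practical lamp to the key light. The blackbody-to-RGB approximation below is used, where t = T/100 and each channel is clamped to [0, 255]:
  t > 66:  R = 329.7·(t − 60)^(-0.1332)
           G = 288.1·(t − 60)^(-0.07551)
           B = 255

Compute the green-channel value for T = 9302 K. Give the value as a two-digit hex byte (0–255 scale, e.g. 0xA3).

t = 9302/100 = 93.02; the t > 66 branch applies.
G = 288.1·(93.02 − 60)^(-0.07551) = 288.1·33.02^(-0.07551) = 288.1·0.76792 = 221.238.
Rounded: 221; in hex, 0xDD.

0xDD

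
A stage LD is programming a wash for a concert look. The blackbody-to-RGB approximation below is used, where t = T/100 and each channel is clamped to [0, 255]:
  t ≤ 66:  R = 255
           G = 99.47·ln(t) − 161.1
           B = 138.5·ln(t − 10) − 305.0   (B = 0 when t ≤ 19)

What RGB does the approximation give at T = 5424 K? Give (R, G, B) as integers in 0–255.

t = 5424/100 = 54.24; the t ≤ 66 branch applies.
R = 255 by definition for t ≤ 66.
G = 99.47·ln 54.24 − 161.1 = 99.47·3.9934 − 161.1 = 236.125.
B = 138.5·ln(54.24 − 10) − 305.0 = 138.5·ln 44.24 − 305.0 = 138.5·3.7896 − 305.0 = 219.864.
Rounded: (255, 236, 220).

(255, 236, 220)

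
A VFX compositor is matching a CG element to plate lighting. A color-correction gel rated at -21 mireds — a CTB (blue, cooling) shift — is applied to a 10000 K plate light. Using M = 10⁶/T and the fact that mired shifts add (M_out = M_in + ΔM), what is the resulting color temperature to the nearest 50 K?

M_in = 10⁶/10000 = 100.00 mireds.
M_out = 100.00 + (-21) = 79.00 mireds.
T_out = 10⁶/79.00 = 12658.2 K → 12650 K.

12650 K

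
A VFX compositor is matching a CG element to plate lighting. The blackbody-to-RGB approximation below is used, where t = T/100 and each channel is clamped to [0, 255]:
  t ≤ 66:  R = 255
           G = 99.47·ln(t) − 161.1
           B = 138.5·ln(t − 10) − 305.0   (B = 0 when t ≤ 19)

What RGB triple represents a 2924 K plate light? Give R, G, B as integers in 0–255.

t = 2924/100 = 29.24; the t ≤ 66 branch applies.
R = 255 by definition for t ≤ 66.
G = 99.47·ln 29.24 − 161.1 = 99.47·3.3755 − 161.1 = 174.665.
B = 138.5·ln(29.24 − 10) − 305.0 = 138.5·ln 19.24 − 305.0 = 138.5·2.9570 − 305.0 = 104.543.
Rounded: (255, 175, 105).

R=255, G=175, B=105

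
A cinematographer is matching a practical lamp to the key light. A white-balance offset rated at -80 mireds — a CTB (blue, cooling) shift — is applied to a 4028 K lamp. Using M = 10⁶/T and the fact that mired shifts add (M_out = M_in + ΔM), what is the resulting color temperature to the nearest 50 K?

M_in = 10⁶/4028 = 248.26 mireds.
M_out = 248.26 + (-80) = 168.26 mireds.
T_out = 10⁶/168.26 = 5943.1 K → 5950 K.

5950 K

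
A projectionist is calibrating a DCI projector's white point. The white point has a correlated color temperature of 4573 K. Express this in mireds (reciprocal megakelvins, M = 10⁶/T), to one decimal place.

M = 10⁶ / 4573 = 218.675 → 218.7 mireds.

218.7 mireds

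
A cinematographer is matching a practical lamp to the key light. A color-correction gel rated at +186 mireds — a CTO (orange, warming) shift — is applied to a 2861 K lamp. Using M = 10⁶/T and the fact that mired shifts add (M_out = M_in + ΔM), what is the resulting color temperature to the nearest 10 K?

1870 K

M_in = 10⁶/2861 = 349.53 mireds.
M_out = 349.53 + (+186) = 535.53 mireds.
T_out = 10⁶/535.53 = 1867.3 K → 1870 K.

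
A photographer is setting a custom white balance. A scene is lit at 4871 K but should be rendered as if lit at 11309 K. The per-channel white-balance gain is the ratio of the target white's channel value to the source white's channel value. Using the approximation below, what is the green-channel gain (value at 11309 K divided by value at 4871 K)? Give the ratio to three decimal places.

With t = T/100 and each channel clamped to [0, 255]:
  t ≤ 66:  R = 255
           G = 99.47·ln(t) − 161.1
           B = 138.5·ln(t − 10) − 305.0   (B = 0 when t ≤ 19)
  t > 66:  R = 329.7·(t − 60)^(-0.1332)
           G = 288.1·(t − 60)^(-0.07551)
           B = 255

0.947

At 4871 K (t = 48.71):
  G = 99.47·ln 48.71 − 161.1 = 99.47·3.8859 − 161.1 = 225.429.
At 11309 K (t = 113.09):
  G = 288.1·(113.09 − 60)^(-0.07551) = 288.1·53.09^(-0.07551) = 288.1·0.74087 = 213.446.
Gain = 213.446 / 225.429 = 0.9468 → 0.947.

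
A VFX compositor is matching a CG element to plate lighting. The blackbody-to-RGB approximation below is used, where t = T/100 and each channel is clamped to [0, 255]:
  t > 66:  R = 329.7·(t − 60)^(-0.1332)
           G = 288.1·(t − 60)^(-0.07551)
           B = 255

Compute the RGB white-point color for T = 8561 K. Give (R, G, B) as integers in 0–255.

(214, 226, 255)

t = 8561/100 = 85.61; the t > 66 branch applies.
R = 329.7·(85.61 − 60)^(-0.1332) = 329.7·25.61^(-0.1332) = 329.7·0.64923 = 214.052.
G = 288.1·(85.61 − 60)^(-0.07551) = 288.1·25.61^(-0.07551) = 288.1·0.78280 = 225.525.
B = 255 by definition for t > 66.
Rounded: (214, 226, 255).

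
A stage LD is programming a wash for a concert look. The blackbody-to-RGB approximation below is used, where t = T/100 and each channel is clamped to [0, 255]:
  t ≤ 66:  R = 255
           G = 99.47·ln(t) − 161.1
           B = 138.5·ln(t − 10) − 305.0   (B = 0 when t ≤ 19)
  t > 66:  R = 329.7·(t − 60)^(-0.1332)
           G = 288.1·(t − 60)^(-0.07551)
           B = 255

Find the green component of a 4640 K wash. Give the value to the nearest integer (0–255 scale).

t = 4640/100 = 46.4; the t ≤ 66 branch applies.
G = 99.47·ln 46.4 − 161.1 = 99.47·3.8373 − 161.1 = 220.596.
Rounded: 221.

221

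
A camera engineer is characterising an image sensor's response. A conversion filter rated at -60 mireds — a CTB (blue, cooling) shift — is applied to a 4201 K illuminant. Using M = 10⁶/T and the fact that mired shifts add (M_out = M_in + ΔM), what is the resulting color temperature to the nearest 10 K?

M_in = 10⁶/4201 = 238.04 mireds.
M_out = 238.04 + (-60) = 178.04 mireds.
T_out = 10⁶/178.04 = 5616.8 K → 5620 K.

5620 K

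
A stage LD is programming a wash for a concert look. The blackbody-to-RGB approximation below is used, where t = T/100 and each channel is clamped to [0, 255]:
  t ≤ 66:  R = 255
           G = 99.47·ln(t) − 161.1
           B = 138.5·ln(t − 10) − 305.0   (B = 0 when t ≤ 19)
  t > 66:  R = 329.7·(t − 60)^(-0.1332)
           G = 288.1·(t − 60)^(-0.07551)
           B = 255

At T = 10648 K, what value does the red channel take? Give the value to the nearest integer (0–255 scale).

198

t = 10648/100 = 106.48; the t > 66 branch applies.
R = 329.7·(106.48 − 60)^(-0.1332) = 329.7·46.48^(-0.1332) = 329.7·0.59968 = 197.715.
Rounded: 198.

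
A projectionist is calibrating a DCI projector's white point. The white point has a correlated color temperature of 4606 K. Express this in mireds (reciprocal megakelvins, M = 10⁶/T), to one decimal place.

217.1 mireds

M = 10⁶ / 4606 = 217.108 → 217.1 mireds.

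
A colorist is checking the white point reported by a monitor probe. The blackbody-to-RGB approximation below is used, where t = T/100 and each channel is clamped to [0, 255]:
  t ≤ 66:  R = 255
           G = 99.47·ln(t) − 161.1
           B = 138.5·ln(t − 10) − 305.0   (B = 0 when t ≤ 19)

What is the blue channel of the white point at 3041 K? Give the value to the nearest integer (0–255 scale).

113

t = 3041/100 = 30.41; the t ≤ 66 branch applies.
B = 138.5·ln(30.41 − 10) − 305.0 = 138.5·ln 20.41 − 305.0 = 138.5·3.0160 − 305.0 = 112.719.
Rounded: 113.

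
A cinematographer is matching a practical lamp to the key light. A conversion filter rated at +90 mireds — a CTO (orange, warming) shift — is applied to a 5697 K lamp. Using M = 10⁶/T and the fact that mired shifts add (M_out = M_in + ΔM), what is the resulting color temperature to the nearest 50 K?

M_in = 10⁶/5697 = 175.53 mireds.
M_out = 175.53 + (+90) = 265.53 mireds.
T_out = 10⁶/265.53 = 3766.0 K → 3750 K.

3750 K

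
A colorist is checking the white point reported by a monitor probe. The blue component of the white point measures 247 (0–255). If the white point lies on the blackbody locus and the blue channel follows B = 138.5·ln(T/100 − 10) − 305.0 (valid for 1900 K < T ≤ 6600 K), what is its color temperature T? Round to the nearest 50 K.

ln(t − 10) = (247 + 305.0) / 138.5 = 3.9856.
t − 10 = e^3.9856 = 53.815, so t = 63.815.
T = 100·t = 6382 K → 6400 K to the nearest 50 K.

6400 K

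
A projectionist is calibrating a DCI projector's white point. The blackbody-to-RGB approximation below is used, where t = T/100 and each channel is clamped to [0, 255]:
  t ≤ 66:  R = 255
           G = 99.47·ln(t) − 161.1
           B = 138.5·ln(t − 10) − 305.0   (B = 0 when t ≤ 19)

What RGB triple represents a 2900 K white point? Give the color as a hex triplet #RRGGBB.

#FFAE67

t = 2900/100 = 29; the t ≤ 66 branch applies.
R = 255 by definition for t ≤ 66.
G = 99.47·ln 29 − 161.1 = 99.47·3.3673 − 161.1 = 173.845.
B = 138.5·ln(29 − 10) − 305.0 = 138.5·ln 19 − 305.0 = 138.5·2.9444 − 305.0 = 102.805.
Rounded: (255, 174, 103).
In hex: #FFAE67.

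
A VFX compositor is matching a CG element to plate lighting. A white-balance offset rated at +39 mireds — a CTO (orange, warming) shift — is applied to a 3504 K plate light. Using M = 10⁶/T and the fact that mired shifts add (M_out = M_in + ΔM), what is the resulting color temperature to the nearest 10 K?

M_in = 10⁶/3504 = 285.39 mireds.
M_out = 285.39 + (+39) = 324.39 mireds.
T_out = 10⁶/324.39 = 3082.7 K → 3080 K.

3080 K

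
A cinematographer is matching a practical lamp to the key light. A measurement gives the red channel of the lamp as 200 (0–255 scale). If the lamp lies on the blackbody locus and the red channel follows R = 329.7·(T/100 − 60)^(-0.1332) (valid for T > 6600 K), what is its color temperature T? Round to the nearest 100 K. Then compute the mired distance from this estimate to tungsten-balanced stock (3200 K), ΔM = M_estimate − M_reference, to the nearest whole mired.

(t − 60)^(-0.1332) = 200/329.7 = 0.60661.
t − 60 = 0.60661^(1/-0.1332) = 0.60661^(-7.508) = 42.638, so t = 102.638.
T = 100·t = 10264 K → 10300 K to the nearest 100 K.
M_estimate = 10⁶/10300 = 97.09; M_reference = 10⁶/3200 = 312.50.
ΔM = 97.09 − 312.50 = -215.41 → -215 mireds.

-215 mireds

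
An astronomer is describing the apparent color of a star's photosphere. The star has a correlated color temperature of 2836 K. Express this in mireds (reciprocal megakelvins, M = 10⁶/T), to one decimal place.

M = 10⁶ / 2836 = 352.609 → 352.6 mireds.

352.6 mireds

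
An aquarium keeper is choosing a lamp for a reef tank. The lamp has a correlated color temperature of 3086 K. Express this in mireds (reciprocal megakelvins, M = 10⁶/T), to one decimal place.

324.0 mireds

M = 10⁶ / 3086 = 324.044 → 324.0 mireds.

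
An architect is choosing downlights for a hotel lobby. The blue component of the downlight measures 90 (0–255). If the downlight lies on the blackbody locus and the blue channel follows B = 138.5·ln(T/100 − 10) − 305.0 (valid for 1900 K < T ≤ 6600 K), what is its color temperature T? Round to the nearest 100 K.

ln(t − 10) = (90 + 305.0) / 138.5 = 2.8520.
t − 10 = e^2.8520 = 17.322, so t = 27.322.
T = 100·t = 2732 K → 2700 K to the nearest 100 K.

2700 K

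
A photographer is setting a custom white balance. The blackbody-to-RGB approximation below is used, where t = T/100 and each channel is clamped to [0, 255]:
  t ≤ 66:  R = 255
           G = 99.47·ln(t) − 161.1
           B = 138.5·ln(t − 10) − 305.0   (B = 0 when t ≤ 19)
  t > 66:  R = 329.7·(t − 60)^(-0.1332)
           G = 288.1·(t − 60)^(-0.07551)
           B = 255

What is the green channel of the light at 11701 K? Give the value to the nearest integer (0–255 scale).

212

t = 11701/100 = 117.01; the t > 66 branch applies.
G = 288.1·(117.01 − 60)^(-0.07551) = 288.1·57.01^(-0.07551) = 288.1·0.73690 = 212.301.
Rounded: 212.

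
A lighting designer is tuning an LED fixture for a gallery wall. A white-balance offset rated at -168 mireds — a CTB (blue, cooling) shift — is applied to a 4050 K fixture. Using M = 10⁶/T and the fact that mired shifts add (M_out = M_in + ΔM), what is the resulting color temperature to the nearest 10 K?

M_in = 10⁶/4050 = 246.91 mireds.
M_out = 246.91 + (-168) = 78.91 mireds.
T_out = 10⁶/78.91 = 12672.1 K → 12670 K.

12670 K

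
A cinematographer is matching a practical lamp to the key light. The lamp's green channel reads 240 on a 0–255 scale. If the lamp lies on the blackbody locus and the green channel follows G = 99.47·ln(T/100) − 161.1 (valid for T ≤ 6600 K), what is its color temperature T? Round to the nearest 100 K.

ln t = (240 + 161.1) / 99.47 = 4.0324.
t = e^4.0324 = 56.394.
T = 100·t = 5639 K → 5600 K to the nearest 100 K.

5600 K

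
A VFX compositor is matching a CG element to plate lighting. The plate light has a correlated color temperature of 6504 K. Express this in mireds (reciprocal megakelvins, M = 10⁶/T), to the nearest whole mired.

M = 10⁶ / 6504 = 153.752 → 154 mireds.

154 mireds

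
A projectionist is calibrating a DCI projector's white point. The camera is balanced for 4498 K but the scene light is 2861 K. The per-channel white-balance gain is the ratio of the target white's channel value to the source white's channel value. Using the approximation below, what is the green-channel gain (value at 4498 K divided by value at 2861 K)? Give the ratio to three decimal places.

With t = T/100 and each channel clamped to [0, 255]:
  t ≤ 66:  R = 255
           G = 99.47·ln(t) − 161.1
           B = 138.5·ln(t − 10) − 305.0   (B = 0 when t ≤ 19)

1.261

At 2861 K (t = 28.61):
  G = 99.47·ln 28.61 − 161.1 = 99.47·3.3538 − 161.1 = 172.498.
At 4498 K (t = 44.98):
  G = 99.47·ln 44.98 − 161.1 = 99.47·3.8062 − 161.1 = 217.504.
Gain = 217.504 / 172.498 = 1.2609 → 1.261.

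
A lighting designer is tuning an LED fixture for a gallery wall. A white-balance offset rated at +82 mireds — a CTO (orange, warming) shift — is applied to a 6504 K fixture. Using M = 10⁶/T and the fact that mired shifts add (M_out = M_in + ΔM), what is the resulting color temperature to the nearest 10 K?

M_in = 10⁶/6504 = 153.75 mireds.
M_out = 153.75 + (+82) = 235.75 mireds.
T_out = 10⁶/235.75 = 4241.8 K → 4240 K.

4240 K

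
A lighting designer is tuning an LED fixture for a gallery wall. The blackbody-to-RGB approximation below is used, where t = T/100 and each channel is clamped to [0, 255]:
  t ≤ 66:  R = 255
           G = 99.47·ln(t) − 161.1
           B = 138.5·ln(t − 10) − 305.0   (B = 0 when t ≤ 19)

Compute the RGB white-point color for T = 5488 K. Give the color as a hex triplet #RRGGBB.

#FFEDDE

t = 5488/100 = 54.88; the t ≤ 66 branch applies.
R = 255 by definition for t ≤ 66.
G = 99.47·ln 54.88 − 161.1 = 99.47·4.0051 − 161.1 = 237.292.
B = 138.5·ln(54.88 − 10) − 305.0 = 138.5·ln 44.88 − 305.0 = 138.5·3.8040 − 305.0 = 221.853.
Rounded: (255, 237, 222).
In hex: #FFEDDE.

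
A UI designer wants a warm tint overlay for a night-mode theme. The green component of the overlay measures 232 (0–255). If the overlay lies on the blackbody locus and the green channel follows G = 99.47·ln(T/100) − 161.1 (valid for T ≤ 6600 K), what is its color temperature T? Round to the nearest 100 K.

5200 K

ln t = (232 + 161.1) / 99.47 = 3.9519.
t = e^3.9519 = 52.036.
T = 100·t = 5204 K → 5200 K to the nearest 100 K.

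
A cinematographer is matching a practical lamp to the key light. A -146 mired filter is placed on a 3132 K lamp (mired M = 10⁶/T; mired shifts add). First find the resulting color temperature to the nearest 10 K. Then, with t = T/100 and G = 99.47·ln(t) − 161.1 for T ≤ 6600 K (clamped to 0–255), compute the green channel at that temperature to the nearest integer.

242

M_in = 10⁶/3132 = 319.28; M_out = 319.28 + (-146) = 173.28.
T_out = 10⁶/173.28 = 5770.8 K → 5770 K; t = 57.7.
G = 99.47·ln 57.7 − 161.1 = 99.47·4.0553 − 161.1 = 242.276.
Rounded: 242.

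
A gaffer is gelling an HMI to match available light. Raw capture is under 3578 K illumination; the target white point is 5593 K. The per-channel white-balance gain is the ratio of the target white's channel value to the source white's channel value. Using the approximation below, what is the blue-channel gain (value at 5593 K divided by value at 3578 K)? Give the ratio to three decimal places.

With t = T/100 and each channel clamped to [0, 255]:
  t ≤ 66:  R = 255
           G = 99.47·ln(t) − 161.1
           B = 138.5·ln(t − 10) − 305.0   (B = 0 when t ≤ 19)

At 3578 K (t = 35.78):
  B = 138.5·ln(35.78 − 10) − 305.0 = 138.5·ln 25.78 − 305.0 = 138.5·3.2496 − 305.0 = 145.069.
At 5593 K (t = 55.93):
  B = 138.5·ln(55.93 − 10) − 305.0 = 138.5·ln 45.93 − 305.0 = 138.5·3.8271 − 305.0 = 225.056.
Gain = 225.056 / 145.069 = 1.5514 → 1.551.

1.551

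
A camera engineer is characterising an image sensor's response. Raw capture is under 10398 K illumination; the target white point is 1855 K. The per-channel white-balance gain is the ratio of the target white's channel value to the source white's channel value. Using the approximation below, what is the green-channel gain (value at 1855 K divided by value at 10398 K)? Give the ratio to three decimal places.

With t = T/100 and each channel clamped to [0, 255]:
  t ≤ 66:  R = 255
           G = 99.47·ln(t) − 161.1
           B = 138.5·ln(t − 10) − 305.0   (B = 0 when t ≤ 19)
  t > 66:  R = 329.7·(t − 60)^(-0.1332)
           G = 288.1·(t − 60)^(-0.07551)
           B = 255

0.598

At 10398 K (t = 103.98):
  G = 288.1·(103.98 − 60)^(-0.07551) = 288.1·43.98^(-0.07551) = 288.1·0.75148 = 216.502.
At 1855 K (t = 18.55):
  G = 99.47·ln 18.55 − 161.1 = 99.47·2.9205 − 161.1 = 129.399.
Gain = 129.399 / 216.502 = 0.5977 → 0.598.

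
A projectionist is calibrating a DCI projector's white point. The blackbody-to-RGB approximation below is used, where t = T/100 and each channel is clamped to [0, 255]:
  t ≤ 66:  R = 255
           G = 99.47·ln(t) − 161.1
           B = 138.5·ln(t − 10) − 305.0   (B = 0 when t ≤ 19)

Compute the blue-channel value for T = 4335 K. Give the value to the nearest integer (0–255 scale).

t = 4335/100 = 43.35; the t ≤ 66 branch applies.
B = 138.5·ln(43.35 − 10) − 305.0 = 138.5·ln 33.35 − 305.0 = 138.5·3.5071 − 305.0 = 180.728.
Rounded: 181.

181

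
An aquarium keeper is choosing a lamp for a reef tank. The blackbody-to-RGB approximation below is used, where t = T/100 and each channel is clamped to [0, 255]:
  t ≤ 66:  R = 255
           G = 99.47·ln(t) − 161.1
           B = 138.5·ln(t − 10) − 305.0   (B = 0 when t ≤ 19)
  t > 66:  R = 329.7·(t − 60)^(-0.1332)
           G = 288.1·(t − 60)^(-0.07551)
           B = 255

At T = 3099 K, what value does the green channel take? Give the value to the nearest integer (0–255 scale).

180

t = 3099/100 = 30.99; the t ≤ 66 branch applies.
G = 99.47·ln 30.99 − 161.1 = 99.47·3.4337 − 161.1 = 180.447.
Rounded: 180.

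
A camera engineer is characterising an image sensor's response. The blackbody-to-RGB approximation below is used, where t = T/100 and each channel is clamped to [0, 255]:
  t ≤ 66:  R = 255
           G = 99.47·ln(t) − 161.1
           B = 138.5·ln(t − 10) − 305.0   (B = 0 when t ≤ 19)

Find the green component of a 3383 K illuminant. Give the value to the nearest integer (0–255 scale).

t = 3383/100 = 33.83; the t ≤ 66 branch applies.
G = 99.47·ln 33.83 − 161.1 = 99.47·3.5213 − 161.1 = 189.168.
Rounded: 189.

189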